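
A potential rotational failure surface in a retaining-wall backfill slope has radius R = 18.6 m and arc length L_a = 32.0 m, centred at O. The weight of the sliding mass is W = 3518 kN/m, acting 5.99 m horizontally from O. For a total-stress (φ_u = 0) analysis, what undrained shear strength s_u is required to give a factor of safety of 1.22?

FS = s_u·L_a·R / (W·d), so s_u = FS·W·d / (L_a·R).
s_u = 1.22·3518·5.99 / (32.00·18.6) = 25708.8 / 595.20 = 43.19 kPa

s_u = 43.2 kPa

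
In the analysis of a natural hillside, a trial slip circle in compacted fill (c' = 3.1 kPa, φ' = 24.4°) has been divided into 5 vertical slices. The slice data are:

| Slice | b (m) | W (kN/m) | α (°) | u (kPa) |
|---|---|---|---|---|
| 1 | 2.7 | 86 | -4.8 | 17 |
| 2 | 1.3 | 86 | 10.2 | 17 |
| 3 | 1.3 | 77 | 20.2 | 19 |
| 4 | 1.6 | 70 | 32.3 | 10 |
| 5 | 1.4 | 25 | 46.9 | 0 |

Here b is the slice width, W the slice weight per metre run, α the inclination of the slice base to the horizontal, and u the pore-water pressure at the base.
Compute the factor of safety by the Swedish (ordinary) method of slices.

FS = 1.35

Ordinary method of slices: FS = Σ[c'·Δl_i + (W_i cosα_i − u_i·Δl_i)·tanφ'] / Σ W_i sinα_i, with Δl_i = b_i / cosα_i.
Slice 1: Δl = 2.7/cos(-4.8°) = 2.710 m; N'_1 = 86·cos(-4.8°) − 17·2.710 = 39.6; c'Δl = 8.40; W sinα = -7.2
Slice 2: Δl = 1.3/cos10.2° = 1.321 m; N'_2 = 86·cos10.2° − 17·1.321 = 62.2; c'Δl = 4.09; W sinα = 15.2
Slice 3: Δl = 1.3/cos20.2° = 1.385 m; N'_3 = 77·cos20.2° − 19·1.385 = 45.9; c'Δl = 4.29; W sinα = 26.6
Slice 4: Δl = 1.6/cos32.3° = 1.893 m; N'_4 = 70·cos32.3° − 10·1.893 = 40.2; c'Δl = 5.87; W sinα = 37.4
Slice 5: Δl = 1.4/cos46.9° = 2.049 m; N'_5 = 25·cos46.9° − 0·2.049 = 17.1; c'Δl = 6.35; W sinα = 18.3
Σc'Δl = 29.0 kN/m; ΣN' = 205.1 kN/m; ΣW sinα = 90.3 kN/m
Resisting = 29.0 + 205.1·tan24.4° = 29.0 + 93.0 = 122.0 kN/m
FS = 122.0 / 90.3 = 1.352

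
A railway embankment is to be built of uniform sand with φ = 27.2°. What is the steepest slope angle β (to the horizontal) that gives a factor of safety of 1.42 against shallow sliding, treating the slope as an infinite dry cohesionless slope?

For an infinite dry cohesionless slope FS = tanφ/tanβ, so tanβ = tanφ / FS.
tanβ = tan27.2° / 1.42 = 0.5139 / 1.42 = 0.3619
β = arctan(0.3619) = 19.90°

β = 19.9°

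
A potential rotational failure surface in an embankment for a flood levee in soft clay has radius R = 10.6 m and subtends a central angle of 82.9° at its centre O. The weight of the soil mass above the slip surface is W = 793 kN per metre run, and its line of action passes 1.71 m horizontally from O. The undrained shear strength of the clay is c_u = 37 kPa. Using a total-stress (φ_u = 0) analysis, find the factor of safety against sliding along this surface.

Taking moments about the centre O, the resisting moment is provided by the undrained shear strength acting along the arc:
Arc length L_a = R·θ = 10.6·(82.9°·π/180) = 10.6·1.4469 = 15.34 m
M_R = c_u·L_a·R = 37·15.34·10.6 = 6015.1 kN·m/m
M_D = W·d = 793·1.71 = 1356.0 kN·m/m
FS = M_R / M_D = 6015.1 / 1356.0 = 4.436

FS = 4.44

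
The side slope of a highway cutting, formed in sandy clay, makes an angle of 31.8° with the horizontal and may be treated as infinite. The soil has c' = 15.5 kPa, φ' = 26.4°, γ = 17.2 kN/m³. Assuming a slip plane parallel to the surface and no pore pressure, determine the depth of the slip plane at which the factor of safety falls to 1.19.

z = 5.17 m

Setting FS = 1.19 in FS = [c' + γz cos²β tanφ'] / [γz sinβ cosβ] and solving for z:
z = c' / [γ cosβ (FS·sinβ − cosβ·tanφ')]
  = 15.5 / [17.2·cos31.8°·(1.19·sin31.8° − cos31.8°·tan26.4°)]
  = 15.5 / [17.2·0.8499·(1.19·0.5270 − 0.8499·0.4964)]
  = 15.5 / 2.9995 = 5.168 m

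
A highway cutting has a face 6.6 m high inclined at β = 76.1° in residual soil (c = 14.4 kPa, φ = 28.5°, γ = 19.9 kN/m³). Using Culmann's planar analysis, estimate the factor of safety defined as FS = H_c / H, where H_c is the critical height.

FS = 1.15

H_c = (4c/γ) · sinβ cosφ / [1 − cos(β − φ)]
    = (4·14.4/19.9) · sin76.1°·cos28.5° / [1 − cos47.6°]
    = 2.894 · 0.8531 / 0.3257 = 7.58 m
FS = H_c / H = 7.58 / 6.6 = 1.149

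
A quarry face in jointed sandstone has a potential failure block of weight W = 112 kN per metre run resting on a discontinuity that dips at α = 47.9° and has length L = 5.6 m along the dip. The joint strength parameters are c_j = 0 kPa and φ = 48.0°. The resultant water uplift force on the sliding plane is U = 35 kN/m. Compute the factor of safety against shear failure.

FS = 0.54

Resolving the block weight along and normal to the plane and applying the Mohr–Coulomb strength on the joint:
N' = W cosα − U = 112·cos47.9° − 35 = 40.1 kN/m
Driving force T = W sinα = 112·sin47.9° = 83.1 kN/m
Resisting force R = c_j·L + N'·tanφ = 0·5.6 + 40.1·tan48.0° = 0.0 + 44.5 = 44.5 kN/m
FS = R / T = 44.5 / 83.1 = 0.536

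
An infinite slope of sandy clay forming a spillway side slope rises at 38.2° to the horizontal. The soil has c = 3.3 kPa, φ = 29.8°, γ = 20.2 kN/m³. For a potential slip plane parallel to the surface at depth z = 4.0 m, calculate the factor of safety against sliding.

For an infinite slope with a slip plane parallel to the surface (no pore pressure): FS = [c + γz cos²β tanφ] / [γz sinβ cosβ].
γz = 20.2·4.0 = 80.80 kN/m²
Numerator = 3.3 + 80.80·cos²38.2°·tan29.8° = 3.3 + 80.80·0.6176·0.5727 = 31.878 kPa
Denominator = 80.80·sin38.2°·cos38.2° = 80.80·0.6184·0.7859 = 39.267 kPa
FS = 31.878 / 39.267 = 0.812

FS = 0.81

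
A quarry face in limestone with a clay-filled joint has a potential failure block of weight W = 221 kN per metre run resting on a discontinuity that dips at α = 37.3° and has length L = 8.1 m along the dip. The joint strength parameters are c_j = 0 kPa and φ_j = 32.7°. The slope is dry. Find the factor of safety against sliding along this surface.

Resolving the block weight along and normal to the plane and applying the Mohr–Coulomb strength on the joint:
N' = W cosα = 221·cos37.3° = 175.8 kN/m
Driving force T = W sinα = 221·sin37.3° = 133.9 kN/m
Resisting force R = c_j·L + N'·tanφ_j = 0·8.1 + 175.8·tan32.7° = 0.0 + 112.9 = 112.9 kN/m
FS = R / T = 112.9 / 133.9 = 0.843

FS = 0.84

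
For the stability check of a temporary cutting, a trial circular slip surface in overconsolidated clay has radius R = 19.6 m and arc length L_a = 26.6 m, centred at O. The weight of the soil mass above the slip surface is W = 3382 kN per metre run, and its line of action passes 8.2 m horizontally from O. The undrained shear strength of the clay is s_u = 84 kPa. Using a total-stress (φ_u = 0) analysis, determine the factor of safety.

Taking moments about the centre O, the resisting moment is provided by the undrained shear strength acting along the arc:
M_R = s_u·L_a·R = 84·26.60·19.6 = 43794.2 kN·m/m
M_D = W·d = 3382·8.2 = 27732.4 kN·m/m
FS = M_R / M_D = 43794.2 / 27732.4 = 1.579

FS = 1.58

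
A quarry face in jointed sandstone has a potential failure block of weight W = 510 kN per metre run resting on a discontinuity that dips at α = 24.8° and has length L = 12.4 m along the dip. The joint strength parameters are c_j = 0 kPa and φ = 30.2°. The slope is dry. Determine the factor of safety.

FS = 1.26

Resolving the block weight along and normal to the plane and applying the Mohr–Coulomb strength on the joint:
N' = W cosα = 510·cos24.8° = 463.0 kN/m
Driving force T = W sinα = 510·sin24.8° = 213.9 kN/m
Resisting force R = c_j·L + N'·tanφ = 0·12.4 + 463.0·tan30.2° = 0.0 + 269.5 = 269.5 kN/m
FS = R / T = 269.5 / 213.9 = 1.260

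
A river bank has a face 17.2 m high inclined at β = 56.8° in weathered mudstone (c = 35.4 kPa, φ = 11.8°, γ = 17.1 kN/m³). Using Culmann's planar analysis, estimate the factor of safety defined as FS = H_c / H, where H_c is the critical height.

H_c = (4c/γ) · sinβ cosφ / [1 − cos(β − φ)]
    = (4·35.4/17.1) · sin56.8°·cos11.8° / [1 − cos45.0°]
    = 8.281 · 0.8191 / 0.2929 = 23.16 m
FS = H_c / H = 23.16 / 17.2 = 1.346

FS = 1.35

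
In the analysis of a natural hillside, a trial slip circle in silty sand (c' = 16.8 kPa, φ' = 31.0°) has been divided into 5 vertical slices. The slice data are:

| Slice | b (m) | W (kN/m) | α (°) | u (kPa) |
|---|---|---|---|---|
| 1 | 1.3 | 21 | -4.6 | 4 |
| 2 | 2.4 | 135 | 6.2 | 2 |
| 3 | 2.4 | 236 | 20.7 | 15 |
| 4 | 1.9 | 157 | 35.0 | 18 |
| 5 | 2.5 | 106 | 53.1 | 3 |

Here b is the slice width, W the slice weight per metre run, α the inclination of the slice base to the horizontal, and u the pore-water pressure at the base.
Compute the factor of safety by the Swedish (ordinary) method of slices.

FS = 1.82

Ordinary method of slices: FS = Σ[c'·Δl_i + (W_i cosα_i − u_i·Δl_i)·tanφ'] / Σ W_i sinα_i, with Δl_i = b_i / cosα_i.
Slice 1: Δl = 1.3/cos(-4.6°) = 1.304 m; N'_1 = 21·cos(-4.6°) − 4·1.304 = 15.7; c'Δl = 21.91; W sinα = -1.7
Slice 2: Δl = 2.4/cos6.2° = 2.414 m; N'_2 = 135·cos6.2° − 2·2.414 = 129.4; c'Δl = 40.56; W sinα = 14.6
Slice 3: Δl = 2.4/cos20.7° = 2.566 m; N'_3 = 236·cos20.7° − 15·2.566 = 182.3; c'Δl = 43.10; W sinα = 83.4
Slice 4: Δl = 1.9/cos35.0° = 2.319 m; N'_4 = 157·cos35.0° − 18·2.319 = 86.9; c'Δl = 38.97; W sinα = 90.1
Slice 5: Δl = 2.5/cos53.1° = 4.164 m; N'_5 = 106·cos53.1° − 3·4.164 = 51.2; c'Δl = 69.95; W sinα = 84.8
Σc'Δl = 214.5 kN/m; ΣN' = 465.4 kN/m; ΣW sinα = 271.1 kN/m
Resisting = 214.5 + 465.4·tan31.0° = 214.5 + 279.6 = 494.1 kN/m
FS = 494.1 / 271.1 = 1.822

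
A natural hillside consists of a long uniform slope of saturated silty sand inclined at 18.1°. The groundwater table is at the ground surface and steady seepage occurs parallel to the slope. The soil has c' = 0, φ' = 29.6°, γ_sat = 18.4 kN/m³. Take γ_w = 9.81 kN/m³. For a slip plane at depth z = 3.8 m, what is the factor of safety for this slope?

FS = 0.81

With seepage parallel to the slope and the water table at the surface, the effective normal stress on the slip plane uses the buoyant unit weight γ' = γ_sat − γ_w while the driving shear stress uses γ_sat:
FS = [c' + γ' z cos²β tanφ'] / [γ_sat z sinβ cosβ]
(For c' = 0 this reduces to FS = (γ'/γ_sat)·tanφ'/tanβ.)
γ' = 18.4 − 9.81 = 8.59 kN/m³
Numerator = 0.0 + 8.59·3.8·cos²18.1°·tan29.6° = 0.0 + 8.59·3.8·0.9035·0.5681 = 16.753 kPa
Denominator = 18.4·3.8·sin18.1°·cos18.1° = 18.4·3.8·0.3107·0.9505 = 20.648 kPa
FS = 16.753 / 20.648 = 0.811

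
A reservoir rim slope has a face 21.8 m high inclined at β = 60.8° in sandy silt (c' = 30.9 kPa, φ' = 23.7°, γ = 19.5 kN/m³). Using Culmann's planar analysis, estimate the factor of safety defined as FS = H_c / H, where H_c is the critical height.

H_c = (4c'/γ) · sinβ cosφ' / [1 − cos(β − φ')]
    = (4·30.9/19.5) · sin60.8°·cos23.7° / [1 − cos37.1°]
    = 6.338 · 0.7993 / 0.2024 = 25.03 m
FS = H_c / H = 25.03 / 21.8 = 1.148

FS = 1.15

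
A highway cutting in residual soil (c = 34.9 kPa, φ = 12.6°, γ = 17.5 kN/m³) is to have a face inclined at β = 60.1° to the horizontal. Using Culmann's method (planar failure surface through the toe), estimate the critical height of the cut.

Culmann's analysis gives the critical failure plane at α_cr = (β + φ)/2 = (60.1 + 12.6)/2 = 36.4°, and the critical height
H_c = (4c/γ) · sinβ cosφ / [1 − cos(β − φ)]
    = (4·34.9/17.5) · sin60.1°·cos12.6° / [1 − cos(47.5°)]
    = 7.977 · 0.8669·0.9759 / [1 − 0.6756]
    = 7.977 · 0.8460 / 0.3244
    = 20.80 m

H_c = 20.80 m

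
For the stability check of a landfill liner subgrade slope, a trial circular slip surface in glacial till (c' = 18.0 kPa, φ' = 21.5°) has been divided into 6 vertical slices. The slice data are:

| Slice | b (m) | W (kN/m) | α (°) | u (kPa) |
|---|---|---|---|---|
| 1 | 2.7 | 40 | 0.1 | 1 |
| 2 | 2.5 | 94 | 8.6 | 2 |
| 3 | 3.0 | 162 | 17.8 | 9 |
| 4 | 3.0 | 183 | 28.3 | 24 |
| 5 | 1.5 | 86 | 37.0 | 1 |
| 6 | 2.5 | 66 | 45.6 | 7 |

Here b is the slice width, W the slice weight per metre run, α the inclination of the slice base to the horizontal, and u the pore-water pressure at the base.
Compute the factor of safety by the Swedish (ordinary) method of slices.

FS = 1.91

Ordinary method of slices: FS = Σ[c'·Δl_i + (W_i cosα_i − u_i·Δl_i)·tanφ'] / Σ W_i sinα_i, with Δl_i = b_i / cosα_i.
Slice 1: Δl = 2.7/cos0.1° = 2.700 m; N'_1 = 40·cos0.1° − 1·2.700 = 37.3; c'Δl = 48.60; W sinα = 0.1
Slice 2: Δl = 2.5/cos8.6° = 2.528 m; N'_2 = 94·cos8.6° − 2·2.528 = 87.9; c'Δl = 45.51; W sinα = 14.1
Slice 3: Δl = 3.0/cos17.8° = 3.151 m; N'_3 = 162·cos17.8° − 9·3.151 = 125.9; c'Δl = 56.71; W sinα = 49.5
Slice 4: Δl = 3.0/cos28.3° = 3.407 m; N'_4 = 183·cos28.3° − 24·3.407 = 79.4; c'Δl = 61.33; W sinα = 86.8
Slice 5: Δl = 1.5/cos37.0° = 1.878 m; N'_5 = 86·cos37.0° − 1·1.878 = 66.8; c'Δl = 33.81; W sinα = 51.8
Slice 6: Δl = 2.5/cos45.6° = 3.573 m; N'_6 = 66·cos45.6° − 7·3.573 = 21.2; c'Δl = 64.32; W sinα = 47.2
Σc'Δl = 310.3 kN/m; ΣN' = 418.4 kN/m; ΣW sinα = 249.3 kN/m
Resisting = 310.3 + 418.4·tan21.5° = 310.3 + 164.8 = 475.1 kN/m
FS = 475.1 / 249.3 = 1.906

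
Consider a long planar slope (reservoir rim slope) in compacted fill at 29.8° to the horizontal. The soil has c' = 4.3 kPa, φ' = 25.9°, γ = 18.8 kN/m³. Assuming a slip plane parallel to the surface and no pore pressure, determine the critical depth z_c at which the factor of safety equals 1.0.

z_c = 3.49 m

Setting FS = 1.00 in FS = [c' + γz cos²β tanφ'] / [γz sinβ cosβ] and solving for z:
z = c' / [γ cosβ (FS·sinβ − cosβ·tanφ')]
  = 4.3 / [18.8·cos29.8°·(1.00·sin29.8° − cos29.8°·tan25.9°)]
  = 4.3 / [18.8·0.8678·(1.00·0.4970 − 0.8678·0.4856)]
  = 4.3 / 1.2335 = 3.486 m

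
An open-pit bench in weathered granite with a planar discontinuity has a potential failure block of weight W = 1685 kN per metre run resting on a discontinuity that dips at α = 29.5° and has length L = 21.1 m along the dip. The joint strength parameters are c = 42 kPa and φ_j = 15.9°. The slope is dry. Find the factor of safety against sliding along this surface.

FS = 1.57

Resolving the block weight along and normal to the plane and applying the Mohr–Coulomb strength on the joint:
N' = W cosα = 1685·cos29.5° = 1466.5 kN/m
Driving force T = W sinα = 1685·sin29.5° = 829.7 kN/m
Resisting force R = c·L + N'·tanφ_j = 42·21.1 + 1466.5·tan15.9° = 886.2 + 417.8 = 1304.0 kN/m
FS = R / T = 1304.0 / 829.7 = 1.572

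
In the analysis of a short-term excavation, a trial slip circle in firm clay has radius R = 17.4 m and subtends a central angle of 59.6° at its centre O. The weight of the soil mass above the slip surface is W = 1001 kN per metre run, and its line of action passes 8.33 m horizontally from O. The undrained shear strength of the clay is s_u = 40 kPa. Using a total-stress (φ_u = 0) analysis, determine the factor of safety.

Taking moments about the centre O, the resisting moment is provided by the undrained shear strength acting along the arc:
Arc length L_a = R·θ = 17.4·(59.6°·π/180) = 17.4·1.0402 = 18.10 m
M_R = s_u·L_a·R = 40·18.10·17.4 = 12597.4 kN·m/m
M_D = W·d = 1001·8.33 = 8338.3 kN·m/m
FS = M_R / M_D = 12597.4 / 8338.3 = 1.511

FS = 1.51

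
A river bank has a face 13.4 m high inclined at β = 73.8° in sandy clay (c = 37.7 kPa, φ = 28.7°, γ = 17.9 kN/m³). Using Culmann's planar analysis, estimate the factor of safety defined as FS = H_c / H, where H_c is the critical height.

FS = 1.80

H_c = (4c/γ) · sinβ cosφ / [1 − cos(β − φ)]
    = (4·37.7/17.9) · sin73.8°·cos28.7° / [1 − cos45.1°]
    = 8.425 · 0.8423 / 0.2941 = 24.13 m
FS = H_c / H = 24.13 / 13.4 = 1.800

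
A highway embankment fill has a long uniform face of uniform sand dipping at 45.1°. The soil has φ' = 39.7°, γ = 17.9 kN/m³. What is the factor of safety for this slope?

For a dry cohesionless infinite slope the factor of safety is FS = tanφ' / tanβ.
FS = tan39.7° / tan45.1° = 0.8302 / 1.0035 = 0.827

FS = 0.83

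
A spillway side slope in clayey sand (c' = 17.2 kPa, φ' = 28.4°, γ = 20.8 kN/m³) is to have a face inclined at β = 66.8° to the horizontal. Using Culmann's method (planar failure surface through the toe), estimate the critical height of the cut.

Culmann's analysis gives the critical failure plane at α_cr = (β + φ')/2 = (66.8 + 28.4)/2 = 47.6°, and the critical height
H_c = (4c'/γ) · sinβ cosφ' / [1 − cos(β − φ')]
    = (4·17.2/20.8) · sin66.8°·cos28.4° / [1 − cos(38.4°)]
    = 3.308 · 0.9191·0.8796 / [1 − 0.7837]
    = 3.308 · 0.8085 / 0.2163
    = 12.36 m

H_c = 12.36 m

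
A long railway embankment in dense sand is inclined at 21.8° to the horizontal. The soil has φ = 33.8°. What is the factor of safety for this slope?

For a dry cohesionless infinite slope the factor of safety is FS = tanφ / tanβ.
FS = tan33.8° / tan21.8° = 0.6694 / 0.4000 = 1.674

FS = 1.67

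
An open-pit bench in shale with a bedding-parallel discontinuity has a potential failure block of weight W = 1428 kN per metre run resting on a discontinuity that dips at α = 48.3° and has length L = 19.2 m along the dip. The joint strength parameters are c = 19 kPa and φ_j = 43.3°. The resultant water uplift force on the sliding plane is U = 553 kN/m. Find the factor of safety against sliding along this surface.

Resolving the block weight along and normal to the plane and applying the Mohr–Coulomb strength on the joint:
N' = W cosα − U = 1428·cos48.3° − 553 = 396.9 kN/m
Driving force T = W sinα = 1428·sin48.3° = 1066.2 kN/m
Resisting force R = c·L + N'·tanφ_j = 19·19.2 + 396.9·tan43.3° = 364.8 + 374.1 = 738.9 kN/m
FS = R / T = 738.9 / 1066.2 = 0.693

FS = 0.69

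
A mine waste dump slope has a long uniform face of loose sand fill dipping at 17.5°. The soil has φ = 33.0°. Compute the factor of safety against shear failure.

FS = 2.06

For a dry cohesionless infinite slope the factor of safety is FS = tanφ / tanβ.
FS = tan33.0° / tan17.5° = 0.6494 / 0.3153 = 2.060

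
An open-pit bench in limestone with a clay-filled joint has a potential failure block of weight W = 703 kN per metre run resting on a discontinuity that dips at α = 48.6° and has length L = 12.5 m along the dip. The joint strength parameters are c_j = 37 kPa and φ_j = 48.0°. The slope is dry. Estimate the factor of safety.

Resolving the block weight along and normal to the plane and applying the Mohr–Coulomb strength on the joint:
N' = W cosα = 703·cos48.6° = 464.9 kN/m
Driving force T = W sinα = 703·sin48.6° = 527.3 kN/m
Resisting force R = c_j·L + N'·tanφ_j = 37·12.5 + 464.9·tan48.0° = 462.5 + 516.3 = 978.8 kN/m
FS = R / T = 978.8 / 527.3 = 1.856

FS = 1.86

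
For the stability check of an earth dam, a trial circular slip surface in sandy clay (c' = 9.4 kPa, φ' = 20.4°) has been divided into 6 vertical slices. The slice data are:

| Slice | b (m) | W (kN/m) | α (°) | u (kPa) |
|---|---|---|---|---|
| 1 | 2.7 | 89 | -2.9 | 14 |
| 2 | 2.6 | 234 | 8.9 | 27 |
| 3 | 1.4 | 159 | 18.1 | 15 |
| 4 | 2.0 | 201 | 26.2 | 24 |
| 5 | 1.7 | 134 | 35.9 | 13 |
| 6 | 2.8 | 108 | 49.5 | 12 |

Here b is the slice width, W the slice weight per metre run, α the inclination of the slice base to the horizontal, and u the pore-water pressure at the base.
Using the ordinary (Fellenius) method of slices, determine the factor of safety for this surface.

Ordinary method of slices: FS = Σ[c'·Δl_i + (W_i cosα_i − u_i·Δl_i)·tanφ'] / Σ W_i sinα_i, with Δl_i = b_i / cosα_i.
Slice 1: Δl = 2.7/cos(-2.9°) = 2.703 m; N'_1 = 89·cos(-2.9°) − 14·2.703 = 51.0; c'Δl = 25.41; W sinα = -4.5
Slice 2: Δl = 2.6/cos8.9° = 2.632 m; N'_2 = 234·cos8.9° − 27·2.632 = 160.1; c'Δl = 24.74; W sinα = 36.2
Slice 3: Δl = 1.4/cos18.1° = 1.473 m; N'_3 = 159·cos18.1° − 15·1.473 = 129.0; c'Δl = 13.85; W sinα = 49.4
Slice 4: Δl = 2.0/cos26.2° = 2.229 m; N'_4 = 201·cos26.2° − 24·2.229 = 126.9; c'Δl = 20.95; W sinα = 88.7
Slice 5: Δl = 1.7/cos35.9° = 2.099 m; N'_5 = 134·cos35.9° − 13·2.099 = 81.3; c'Δl = 19.73; W sinα = 78.6
Slice 6: Δl = 2.8/cos49.5° = 4.311 m; N'_6 = 108·cos49.5° − 12·4.311 = 18.4; c'Δl = 40.53; W sinα = 82.1
Σc'Δl = 145.2 kN/m; ΣN' = 566.7 kN/m; ΣW sinα = 330.5 kN/m
Resisting = 145.2 + 566.7·tan20.4° = 145.2 + 210.8 = 356.0 kN/m
FS = 356.0 / 330.5 = 1.077

FS = 1.08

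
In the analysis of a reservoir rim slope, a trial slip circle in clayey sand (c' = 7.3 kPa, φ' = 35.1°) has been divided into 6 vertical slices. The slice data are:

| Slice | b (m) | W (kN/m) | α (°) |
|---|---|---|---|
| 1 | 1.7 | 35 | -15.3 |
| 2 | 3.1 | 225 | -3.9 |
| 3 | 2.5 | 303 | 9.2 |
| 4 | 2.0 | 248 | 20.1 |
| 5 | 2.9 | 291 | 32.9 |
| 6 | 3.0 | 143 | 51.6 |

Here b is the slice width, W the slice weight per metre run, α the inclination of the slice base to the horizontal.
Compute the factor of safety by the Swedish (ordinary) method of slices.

FS = 2.42

Ordinary method of slices: FS = Σ[c'·Δl_i + (W_i cosα_i)·tanφ'] / Σ W_i sinα_i, with Δl_i = b_i / cosα_i.
Slice 1: Δl = 1.7/cos(-15.3°) = 1.762 m; N'_1 = 35·cos(-15.3°) = 33.8; c'Δl = 12.87; W sinα = -9.2
Slice 2: Δl = 3.1/cos(-3.9°) = 3.107 m; N'_2 = 225·cos(-3.9°) = 224.5; c'Δl = 22.68; W sinα = -15.3
Slice 3: Δl = 2.5/cos9.2° = 2.533 m; N'_3 = 303·cos9.2° = 299.1; c'Δl = 18.49; W sinα = 48.4
Slice 4: Δl = 2.0/cos20.1° = 2.130 m; N'_4 = 248·cos20.1° = 232.9; c'Δl = 15.55; W sinα = 85.2
Slice 5: Δl = 2.9/cos32.9° = 3.454 m; N'_5 = 291·cos32.9° = 244.3; c'Δl = 25.21; W sinα = 158.1
Slice 6: Δl = 3.0/cos51.6° = 4.830 m; N'_6 = 143·cos51.6° = 88.8; c'Δl = 35.26; W sinα = 112.1
Σc'Δl = 130.1 kN/m; ΣN' = 1123.4 kN/m; ΣW sinα = 379.3 kN/m
Resisting = 130.1 + 1123.4·tan35.1° = 130.1 + 789.5 = 919.6 kN/m
FS = 919.6 / 379.3 = 2.425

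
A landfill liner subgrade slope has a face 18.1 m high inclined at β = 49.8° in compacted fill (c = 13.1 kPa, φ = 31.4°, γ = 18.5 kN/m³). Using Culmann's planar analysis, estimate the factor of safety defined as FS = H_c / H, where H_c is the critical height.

FS = 2.00

H_c = (4c/γ) · sinβ cosφ / [1 − cos(β − φ)]
    = (4·13.1/18.5) · sin49.8°·cos31.4° / [1 − cos18.4°]
    = 2.832 · 0.6519 / 0.0511 = 36.12 m
FS = H_c / H = 36.12 / 18.1 = 1.996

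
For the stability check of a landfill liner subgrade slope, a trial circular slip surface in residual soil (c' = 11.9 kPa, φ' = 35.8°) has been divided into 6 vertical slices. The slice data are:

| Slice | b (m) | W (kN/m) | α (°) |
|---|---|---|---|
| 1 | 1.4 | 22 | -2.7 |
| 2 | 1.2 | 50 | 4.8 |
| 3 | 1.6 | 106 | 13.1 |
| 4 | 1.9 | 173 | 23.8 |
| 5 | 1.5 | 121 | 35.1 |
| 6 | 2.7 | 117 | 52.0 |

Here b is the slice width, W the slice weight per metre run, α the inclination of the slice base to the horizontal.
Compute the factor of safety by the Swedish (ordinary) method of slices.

FS = 1.98

Ordinary method of slices: FS = Σ[c'·Δl_i + (W_i cosα_i)·tanφ'] / Σ W_i sinα_i, with Δl_i = b_i / cosα_i.
Slice 1: Δl = 1.4/cos(-2.7°) = 1.402 m; N'_1 = 22·cos(-2.7°) = 22.0; c'Δl = 16.68; W sinα = -1.0
Slice 2: Δl = 1.2/cos4.8° = 1.204 m; N'_2 = 50·cos4.8° = 49.8; c'Δl = 14.33; W sinα = 4.2
Slice 3: Δl = 1.6/cos13.1° = 1.643 m; N'_3 = 106·cos13.1° = 103.2; c'Δl = 19.55; W sinα = 24.0
Slice 4: Δl = 1.9/cos23.8° = 2.077 m; N'_4 = 173·cos23.8° = 158.3; c'Δl = 24.71; W sinα = 69.8
Slice 5: Δl = 1.5/cos35.1° = 1.833 m; N'_5 = 121·cos35.1° = 99.0; c'Δl = 21.82; W sinα = 69.6
Slice 6: Δl = 2.7/cos52.0° = 4.386 m; N'_6 = 117·cos52.0° = 72.0; c'Δl = 52.19; W sinα = 92.2
Σc'Δl = 149.3 kN/m; ΣN' = 504.4 kN/m; ΣW sinα = 258.8 kN/m
Resisting = 149.3 + 504.4·tan35.8° = 149.3 + 363.8 = 513.0 kN/m
FS = 513.0 / 258.8 = 1.983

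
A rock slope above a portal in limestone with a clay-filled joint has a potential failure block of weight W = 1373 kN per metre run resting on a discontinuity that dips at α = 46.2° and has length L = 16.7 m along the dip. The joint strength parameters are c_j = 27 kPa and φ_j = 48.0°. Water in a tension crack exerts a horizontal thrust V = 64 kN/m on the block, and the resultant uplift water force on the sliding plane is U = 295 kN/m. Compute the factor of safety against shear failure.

FS = 1.09

Resolving the block weight along and normal to the plane and applying the Mohr–Coulomb strength on the joint:
N' = W cosα − U − V sinα = 1373·cos46.2° − 295 − 64·sin46.2° = 609.1 kN/m
Driving force T = W sinα + V cosα = 1373·sin46.2° + 64·cos46.2° = 1035.3 kN/m
Resisting force R = c_j·L + N'·tanφ_j = 27·16.7 + 609.1·tan48.0° = 450.9 + 676.5 = 1127.4 kN/m
FS = R / T = 1127.4 / 1035.3 = 1.089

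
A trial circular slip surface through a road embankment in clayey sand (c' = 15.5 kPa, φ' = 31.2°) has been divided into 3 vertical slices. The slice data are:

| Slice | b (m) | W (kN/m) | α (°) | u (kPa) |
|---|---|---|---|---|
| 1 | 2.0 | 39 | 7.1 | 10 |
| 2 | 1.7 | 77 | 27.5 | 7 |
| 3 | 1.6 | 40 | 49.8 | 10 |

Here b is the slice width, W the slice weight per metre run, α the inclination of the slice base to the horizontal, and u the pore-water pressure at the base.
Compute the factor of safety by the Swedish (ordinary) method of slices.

Ordinary method of slices: FS = Σ[c'·Δl_i + (W_i cosα_i − u_i·Δl_i)·tanφ'] / Σ W_i sinα_i, with Δl_i = b_i / cosα_i.
Slice 1: Δl = 2.0/cos7.1° = 2.015 m; N'_1 = 39·cos7.1° − 10·2.015 = 18.5; c'Δl = 31.24; W sinα = 4.8
Slice 2: Δl = 1.7/cos27.5° = 1.917 m; N'_2 = 77·cos27.5° − 7·1.917 = 54.9; c'Δl = 29.71; W sinα = 35.6
Slice 3: Δl = 1.6/cos49.8° = 2.479 m; N'_3 = 40·cos49.8° − 10·2.479 = 1.0; c'Δl = 38.42; W sinα = 30.6
Σc'Δl = 99.4 kN/m; ΣN' = 74.5 kN/m; ΣW sinα = 70.9 kN/m
Resisting = 99.4 + 74.5·tan31.2° = 99.4 + 45.1 = 144.5 kN/m
FS = 144.5 / 70.9 = 2.037

FS = 2.04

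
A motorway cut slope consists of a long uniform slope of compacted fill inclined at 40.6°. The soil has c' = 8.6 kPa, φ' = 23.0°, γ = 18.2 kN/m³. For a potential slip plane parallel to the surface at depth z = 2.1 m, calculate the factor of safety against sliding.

For an infinite slope with a slip plane parallel to the surface (no pore pressure): FS = [c' + γz cos²β tanφ'] / [γz sinβ cosβ].
γz = 18.2·2.1 = 38.22 kN/m²
Numerator = 8.6 + 38.22·cos²40.6°·tan23.0° = 8.6 + 38.22·0.5765·0.4245 = 17.953 kPa
Denominator = 38.22·sin40.6°·cos40.6° = 38.22·0.6508·0.7593 = 18.885 kPa
FS = 17.953 / 18.885 = 0.951

FS = 0.95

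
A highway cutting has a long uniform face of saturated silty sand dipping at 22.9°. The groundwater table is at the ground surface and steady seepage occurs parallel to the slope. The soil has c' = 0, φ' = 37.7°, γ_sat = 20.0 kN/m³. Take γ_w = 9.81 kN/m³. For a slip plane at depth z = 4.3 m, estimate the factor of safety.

FS = 0.93

With seepage parallel to the slope and the water table at the surface, the effective normal stress on the slip plane uses the buoyant unit weight γ' = γ_sat − γ_w while the driving shear stress uses γ_sat:
FS = [c' + γ' z cos²β tanφ'] / [γ_sat z sinβ cosβ]
(For c' = 0 this reduces to FS = (γ'/γ_sat)·tanφ'/tanβ.)
γ' = 20.0 − 9.81 = 10.19 kN/m³
Numerator = 0.0 + 10.19·4.3·cos²22.9°·tan37.7° = 0.0 + 10.19·4.3·0.8486·0.7729 = 28.738 kPa
Denominator = 20.0·4.3·sin22.9°·cos22.9° = 20.0·4.3·0.3891·0.9212 = 30.827 kPa
FS = 28.738 / 30.827 = 0.932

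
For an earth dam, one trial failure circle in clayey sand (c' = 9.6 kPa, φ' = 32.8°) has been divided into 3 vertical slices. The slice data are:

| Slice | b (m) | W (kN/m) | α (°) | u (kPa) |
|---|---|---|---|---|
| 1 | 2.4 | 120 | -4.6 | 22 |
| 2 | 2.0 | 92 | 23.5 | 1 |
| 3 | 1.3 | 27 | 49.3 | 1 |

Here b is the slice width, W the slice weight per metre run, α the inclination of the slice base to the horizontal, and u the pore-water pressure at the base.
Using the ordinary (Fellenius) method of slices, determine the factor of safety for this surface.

FS = 3.56

Ordinary method of slices: FS = Σ[c'·Δl_i + (W_i cosα_i − u_i·Δl_i)·tanφ'] / Σ W_i sinα_i, with Δl_i = b_i / cosα_i.
Slice 1: Δl = 2.4/cos(-4.6°) = 2.408 m; N'_1 = 120·cos(-4.6°) − 22·2.408 = 66.6; c'Δl = 23.11; W sinα = -9.6
Slice 2: Δl = 2.0/cos23.5° = 2.181 m; N'_2 = 92·cos23.5° − 1·2.181 = 82.2; c'Δl = 20.94; W sinα = 36.7
Slice 3: Δl = 1.3/cos49.3° = 1.994 m; N'_3 = 27·cos49.3° − 1·1.994 = 15.6; c'Δl = 19.14; W sinα = 20.5
Σc'Δl = 63.2 kN/m; ΣN' = 164.4 kN/m; ΣW sinα = 47.5 kN/m
Resisting = 63.2 + 164.4·tan32.8° = 63.2 + 106.0 = 169.2 kN/m
FS = 169.2 / 47.5 = 3.559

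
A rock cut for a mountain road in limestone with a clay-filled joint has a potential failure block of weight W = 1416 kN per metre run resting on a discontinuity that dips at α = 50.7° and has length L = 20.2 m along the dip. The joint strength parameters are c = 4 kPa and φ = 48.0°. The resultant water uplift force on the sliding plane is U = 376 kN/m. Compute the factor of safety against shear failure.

Resolving the block weight along and normal to the plane and applying the Mohr–Coulomb strength on the joint:
N' = W cosα − U = 1416·cos50.7° − 376 = 520.9 kN/m
Driving force T = W sinα = 1416·sin50.7° = 1095.8 kN/m
Resisting force R = c·L + N'·tanφ = 4·20.2 + 520.9·tan48.0° = 80.8 + 578.5 = 659.3 kN/m
FS = R / T = 659.3 / 1095.8 = 0.602

FS = 0.60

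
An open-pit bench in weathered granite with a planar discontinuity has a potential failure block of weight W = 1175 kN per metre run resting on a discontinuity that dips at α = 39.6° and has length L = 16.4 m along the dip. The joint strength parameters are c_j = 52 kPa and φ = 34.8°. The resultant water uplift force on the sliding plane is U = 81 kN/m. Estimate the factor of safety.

Resolving the block weight along and normal to the plane and applying the Mohr–Coulomb strength on the joint:
N' = W cosα − U = 1175·cos39.6° − 81 = 824.4 kN/m
Driving force T = W sinα = 1175·sin39.6° = 749.0 kN/m
Resisting force R = c_j·L + N'·tanφ = 52·16.4 + 824.4·tan34.8° = 852.8 + 572.9 = 1425.7 kN/m
FS = R / T = 1425.7 / 749.0 = 1.904

FS = 1.90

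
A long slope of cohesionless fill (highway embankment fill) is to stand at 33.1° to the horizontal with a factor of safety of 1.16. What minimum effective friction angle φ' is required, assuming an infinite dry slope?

φ' = 37.1°

FS = tanφ'/tanβ ⇒ tanφ' = FS · tanβ = 1.16 · tan33.1° = 0.7562
φ' = arctan(0.7562) = 37.10°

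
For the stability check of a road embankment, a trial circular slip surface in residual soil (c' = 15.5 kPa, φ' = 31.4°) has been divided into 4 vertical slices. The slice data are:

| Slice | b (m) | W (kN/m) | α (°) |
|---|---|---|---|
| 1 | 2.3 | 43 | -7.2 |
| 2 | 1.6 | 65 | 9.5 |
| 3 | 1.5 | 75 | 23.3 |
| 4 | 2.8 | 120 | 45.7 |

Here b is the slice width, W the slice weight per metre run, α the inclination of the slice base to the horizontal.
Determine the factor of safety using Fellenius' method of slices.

Ordinary method of slices: FS = Σ[c'·Δl_i + (W_i cosα_i)·tanφ'] / Σ W_i sinα_i, with Δl_i = b_i / cosα_i.
Slice 1: Δl = 2.3/cos(-7.2°) = 2.318 m; N'_1 = 43·cos(-7.2°) = 42.7; c'Δl = 35.93; W sinα = -5.4
Slice 2: Δl = 1.6/cos9.5° = 1.622 m; N'_2 = 65·cos9.5° = 64.1; c'Δl = 25.14; W sinα = 10.7
Slice 3: Δl = 1.5/cos23.3° = 1.633 m; N'_3 = 75·cos23.3° = 68.9; c'Δl = 25.31; W sinα = 29.7
Slice 4: Δl = 2.8/cos45.7° = 4.009 m; N'_4 = 120·cos45.7° = 83.8; c'Δl = 62.14; W sinα = 85.9
Σc'Δl = 148.5 kN/m; ΣN' = 259.5 kN/m; ΣW sinα = 120.9 kN/m
Resisting = 148.5 + 259.5·tan31.4° = 148.5 + 158.4 = 306.9 kN/m
FS = 306.9 / 120.9 = 2.539

FS = 2.54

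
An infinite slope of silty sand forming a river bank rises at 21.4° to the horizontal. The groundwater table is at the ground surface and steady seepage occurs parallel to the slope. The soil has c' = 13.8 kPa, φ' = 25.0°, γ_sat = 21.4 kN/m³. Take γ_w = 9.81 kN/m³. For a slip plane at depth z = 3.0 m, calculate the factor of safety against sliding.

FS = 1.28

With seepage parallel to the slope and the water table at the surface, the effective normal stress on the slip plane uses the buoyant unit weight γ' = γ_sat − γ_w while the driving shear stress uses γ_sat:
FS = [c' + γ' z cos²β tanφ'] / [γ_sat z sinβ cosβ]
γ' = 21.4 − 9.81 = 11.59 kN/m³
Numerator = 13.8 + 11.59·3.0·cos²21.4°·tan25.0° = 13.8 + 11.59·3.0·0.8669·0.4663 = 27.855 kPa
Denominator = 21.4·3.0·sin21.4°·cos21.4° = 21.4·3.0·0.3649·0.9311 = 21.810 kPa
FS = 27.855 / 21.810 = 1.277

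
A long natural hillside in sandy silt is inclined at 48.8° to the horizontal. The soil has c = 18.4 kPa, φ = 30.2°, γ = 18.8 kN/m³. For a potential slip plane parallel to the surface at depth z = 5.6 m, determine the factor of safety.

For an infinite slope with a slip plane parallel to the surface (no pore pressure): FS = [c + γz cos²β tanφ] / [γz sinβ cosβ].
γz = 18.8·5.6 = 105.28 kN/m²
Numerator = 18.4 + 105.28·cos²48.8°·tan30.2° = 18.4 + 105.28·0.4339·0.5820 = 44.985 kPa
Denominator = 105.28·sin48.8°·cos48.8° = 105.28·0.7524·0.6587 = 52.178 kPa
FS = 44.985 / 52.178 = 0.862

FS = 0.86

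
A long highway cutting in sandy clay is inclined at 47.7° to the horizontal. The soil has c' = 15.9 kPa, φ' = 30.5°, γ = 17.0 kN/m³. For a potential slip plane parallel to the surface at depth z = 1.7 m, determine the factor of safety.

FS = 1.64

For an infinite slope with a slip plane parallel to the surface (no pore pressure): FS = [c' + γz cos²β tanφ'] / [γz sinβ cosβ].
γz = 17.0·1.7 = 28.90 kN/m²
Numerator = 15.9 + 28.90·cos²47.7°·tan30.5° = 15.9 + 28.90·0.4529·0.5890 = 23.611 kPa
Denominator = 28.90·sin47.7°·cos47.7° = 28.90·0.7396·0.6730 = 14.386 kPa
FS = 23.611 / 14.386 = 1.641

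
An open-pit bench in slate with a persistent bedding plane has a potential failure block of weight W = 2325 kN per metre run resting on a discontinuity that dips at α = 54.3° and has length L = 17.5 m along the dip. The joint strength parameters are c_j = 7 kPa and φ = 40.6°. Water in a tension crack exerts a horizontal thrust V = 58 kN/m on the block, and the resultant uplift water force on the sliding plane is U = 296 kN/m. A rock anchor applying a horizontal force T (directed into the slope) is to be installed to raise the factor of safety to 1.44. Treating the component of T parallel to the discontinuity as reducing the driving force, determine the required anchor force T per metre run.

T = 1156 kN/m

Resolving forces along and normal to the sliding plane, with the horizontal anchor force T adding T·sinα to the effective normal force and T·cosα acting up the plane against the driving force:
FS = [c_jL + (W cosα − U − V sinα + T sinα) tanφ] / [W sinα + V cosα − T cosα]
Without the anchor: N' = 1013.6 kN/m, driving T_d = 1921.9 kN/m, resisting R = 7·17.5 + 1013.6·tan40.6° = 991.3 kN/m, FS = 0.52.
Setting FS = 1.44 and solving for T:
1.44·(1921.9 − T cos54.3°) = 991.3 + T sin54.3°·tan40.6°
T·(sin54.3°·tan40.6° + 1.44·cos54.3°) = 1.44·1921.9 − 991.3
T·(0.8121·0.8571 + 1.44·0.5835) = 2767.6 − 991.3 = 1776.3
T·1.5363 = 1776.3
T = 1156.2 kN/m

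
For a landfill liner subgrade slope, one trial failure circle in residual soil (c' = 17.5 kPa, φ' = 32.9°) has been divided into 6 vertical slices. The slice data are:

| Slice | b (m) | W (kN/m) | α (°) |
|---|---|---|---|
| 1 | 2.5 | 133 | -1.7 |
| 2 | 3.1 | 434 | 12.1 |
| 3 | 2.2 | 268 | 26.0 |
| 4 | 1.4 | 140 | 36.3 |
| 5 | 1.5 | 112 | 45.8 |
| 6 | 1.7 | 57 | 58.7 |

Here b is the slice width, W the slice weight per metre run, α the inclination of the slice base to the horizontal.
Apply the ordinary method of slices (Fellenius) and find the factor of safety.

Ordinary method of slices: FS = Σ[c'·Δl_i + (W_i cosα_i)·tanφ'] / Σ W_i sinα_i, with Δl_i = b_i / cosα_i.
Slice 1: Δl = 2.5/cos(-1.7°) = 2.501 m; N'_1 = 133·cos(-1.7°) = 132.9; c'Δl = 43.77; W sinα = -3.9
Slice 2: Δl = 3.1/cos12.1° = 3.170 m; N'_2 = 434·cos12.1° = 424.4; c'Δl = 55.48; W sinα = 91.0
Slice 3: Δl = 2.2/cos26.0° = 2.448 m; N'_3 = 268·cos26.0° = 240.9; c'Δl = 42.84; W sinα = 117.5
Slice 4: Δl = 1.4/cos36.3° = 1.737 m; N'_4 = 140·cos36.3° = 112.8; c'Δl = 30.40; W sinα = 82.9
Slice 5: Δl = 1.5/cos45.8° = 2.152 m; N'_5 = 112·cos45.8° = 78.1; c'Δl = 37.65; W sinα = 80.3
Slice 6: Δl = 1.7/cos58.7° = 3.272 m; N'_6 = 57·cos58.7° = 29.6; c'Δl = 57.26; W sinα = 48.7
Σc'Δl = 267.4 kN/m; ΣN' = 1018.7 kN/m; ΣW sinα = 416.4 kN/m
Resisting = 267.4 + 1018.7·tan32.9° = 267.4 + 659.0 = 926.4 kN/m
FS = 926.4 / 416.4 = 2.225

FS = 2.22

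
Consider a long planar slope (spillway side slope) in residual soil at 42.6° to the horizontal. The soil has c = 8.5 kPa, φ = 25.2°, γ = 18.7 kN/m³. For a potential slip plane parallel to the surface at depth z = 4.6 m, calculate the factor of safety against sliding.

For an infinite slope with a slip plane parallel to the surface (no pore pressure): FS = [c + γz cos²β tanφ] / [γz sinβ cosβ].
γz = 18.7·4.6 = 86.02 kN/m²
Numerator = 8.5 + 86.02·cos²42.6°·tan25.2° = 8.5 + 86.02·0.5418·0.4706 = 30.433 kPa
Denominator = 86.02·sin42.6°·cos42.6° = 86.02·0.6769·0.7361 = 42.859 kPa
FS = 30.433 / 42.859 = 0.710

FS = 0.71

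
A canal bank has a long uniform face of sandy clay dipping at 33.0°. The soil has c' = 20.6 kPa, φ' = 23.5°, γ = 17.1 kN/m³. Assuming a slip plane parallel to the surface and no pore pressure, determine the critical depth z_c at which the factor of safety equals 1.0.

Setting FS = 1.00 in FS = [c' + γz cos²β tanφ'] / [γz sinβ cosβ] and solving for z:
z = c' / [γ cosβ (FS·sinβ − cosβ·tanφ')]
  = 20.6 / [17.1·cos33.0°·(1.00·sin33.0° − cos33.0°·tan23.5°)]
  = 20.6 / [17.1·0.8387·(1.00·0.5446 − 0.8387·0.4348)]
  = 20.6 / 2.5811 = 7.981 m

z_c = 7.98 m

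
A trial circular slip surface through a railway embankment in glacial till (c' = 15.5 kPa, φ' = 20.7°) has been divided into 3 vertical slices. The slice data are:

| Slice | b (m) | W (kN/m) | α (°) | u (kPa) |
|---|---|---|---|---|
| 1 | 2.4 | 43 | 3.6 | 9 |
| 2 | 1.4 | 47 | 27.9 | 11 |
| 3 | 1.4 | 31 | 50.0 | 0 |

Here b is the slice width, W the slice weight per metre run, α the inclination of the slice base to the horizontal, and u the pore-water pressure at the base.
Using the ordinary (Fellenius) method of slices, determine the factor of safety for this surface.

FS = 2.48

Ordinary method of slices: FS = Σ[c'·Δl_i + (W_i cosα_i − u_i·Δl_i)·tanφ'] / Σ W_i sinα_i, with Δl_i = b_i / cosα_i.
Slice 1: Δl = 2.4/cos3.6° = 2.405 m; N'_1 = 43·cos3.6° − 9·2.405 = 21.3; c'Δl = 37.27; W sinα = 2.7
Slice 2: Δl = 1.4/cos27.9° = 1.584 m; N'_2 = 47·cos27.9° − 11·1.584 = 24.1; c'Δl = 24.55; W sinα = 22.0
Slice 3: Δl = 1.4/cos50.0° = 2.178 m; N'_3 = 31·cos50.0° − 0·2.178 = 19.9; c'Δl = 33.76; W sinα = 23.7
Σc'Δl = 95.6 kN/m; ΣN' = 65.3 kN/m; ΣW sinα = 48.4 kN/m
Resisting = 95.6 + 65.3·tan20.7° = 95.6 + 24.7 = 120.3 kN/m
FS = 120.3 / 48.4 = 2.483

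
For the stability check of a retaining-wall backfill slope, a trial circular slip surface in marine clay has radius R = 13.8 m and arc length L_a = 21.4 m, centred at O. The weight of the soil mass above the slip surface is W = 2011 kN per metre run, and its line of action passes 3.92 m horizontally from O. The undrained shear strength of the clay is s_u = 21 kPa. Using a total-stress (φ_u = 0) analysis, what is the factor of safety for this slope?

Taking moments about the centre O, the resisting moment is provided by the undrained shear strength acting along the arc:
M_R = s_u·L_a·R = 21·21.40·13.8 = 6201.7 kN·m/m
M_D = W·d = 2011·3.92 = 7883.1 kN·m/m
FS = M_R / M_D = 6201.7 / 7883.1 = 0.787

FS = 0.79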